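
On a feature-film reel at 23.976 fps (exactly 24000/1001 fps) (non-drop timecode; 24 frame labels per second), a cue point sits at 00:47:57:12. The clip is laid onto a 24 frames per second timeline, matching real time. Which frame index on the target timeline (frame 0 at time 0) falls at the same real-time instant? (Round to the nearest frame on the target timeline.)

Source frame index: (0×3600 + 47×60 + 57) × 24 + 12 = 69060.
Real time: 69060 / (24000/1001) = 1152151/400 s.
Target frame: (1152151/400) × (24) = 3456453/50 ≈ 69129.060 → 69129.

frame 69129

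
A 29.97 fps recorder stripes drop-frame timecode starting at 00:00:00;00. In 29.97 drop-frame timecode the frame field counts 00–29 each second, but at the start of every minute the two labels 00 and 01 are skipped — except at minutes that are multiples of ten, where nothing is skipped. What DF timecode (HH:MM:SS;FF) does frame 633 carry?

Ten DF minutes hold 17982 frames, so frame 633 lies in block 0 (frames 0–17981) with 633 frames into that block.
The block's first minute is 1800 frames and the rest 1798 each; 633 frames reaches minute 0, so 0 × 18 + 0 × 2 = 0 labels have been skipped so far.
Adding those back, label number 633 + 0 = 633 at 30 labels/s is 21 s + 3 f = 0 h 0 min 21 s frame 3, i.e. 00:00:21;03.

00:00:21;03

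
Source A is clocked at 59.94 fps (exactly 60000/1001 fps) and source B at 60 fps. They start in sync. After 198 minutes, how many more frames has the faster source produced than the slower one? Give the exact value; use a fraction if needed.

64800/91 frames

198 min = 11880 s.
A emits 60000/1001 × 11880 = 64800000/91 frames; B emits 60 × 11880 = 712800.
Difference = 64800/91 frames (≈ 712.0879); B is ahead of A.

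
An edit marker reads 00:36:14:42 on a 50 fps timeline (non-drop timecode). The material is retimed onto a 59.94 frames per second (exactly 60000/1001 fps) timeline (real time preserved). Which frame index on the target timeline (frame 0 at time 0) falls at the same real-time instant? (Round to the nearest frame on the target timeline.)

Source frame index: (0×3600 + 36×60 + 14) × 50 + 42 = 108742.
Real time: 108742 / (50) = 54371/25 s.
Target frame: (54371/25) × (60000/1001) = 130490400/1001 ≈ 130360.040 → 130360.

frame 130360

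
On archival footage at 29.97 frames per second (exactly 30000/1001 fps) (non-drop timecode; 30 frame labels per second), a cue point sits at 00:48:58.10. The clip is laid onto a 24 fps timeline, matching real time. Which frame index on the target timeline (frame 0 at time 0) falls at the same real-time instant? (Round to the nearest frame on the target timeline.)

frame 70591

Source frame index: (0×3600 + 48×60 + 58) × 30 + 10 = 88150.
Real time: 88150 / (30000/1001) = 1764763/600 s.
Target frame: (1764763/600) × (24) = 1764763/25 ≈ 70590.520 → 70591.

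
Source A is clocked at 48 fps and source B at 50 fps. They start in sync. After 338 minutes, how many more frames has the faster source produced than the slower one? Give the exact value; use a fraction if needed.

40560 frames

338 min = 20280 s.
A emits 48 × 20280 = 973440 frames; B emits 50 × 20280 = 1014000.
Difference = 40560 frames; B is ahead of A.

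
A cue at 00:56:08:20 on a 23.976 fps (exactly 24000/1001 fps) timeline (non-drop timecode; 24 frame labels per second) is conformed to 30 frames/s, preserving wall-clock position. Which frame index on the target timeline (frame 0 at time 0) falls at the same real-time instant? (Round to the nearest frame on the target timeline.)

frame 101166

Source frame index: (0×3600 + 56×60 + 8) × 24 + 20 = 80852.
Real time: 80852 / (24000/1001) = 20233213/6000 s.
Target frame: (20233213/6000) × (30) = 20233213/200 ≈ 101166.065 → 101166.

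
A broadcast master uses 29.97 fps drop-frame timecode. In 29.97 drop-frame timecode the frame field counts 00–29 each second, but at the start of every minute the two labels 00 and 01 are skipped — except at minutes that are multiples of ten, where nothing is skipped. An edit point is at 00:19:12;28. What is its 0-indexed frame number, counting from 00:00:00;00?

Complete 10-minute blocks: 1, each 17982 frames → 17982.
Remaining 9 whole minutes in the current block: 1800 + 8 × 1798 = 16184 frames.
Within the current minute: 12 × 30 + 28 − 2 = 386 (labels ;00/;01 skipped at this minute). Total = 17982 + 16184 + 386 = 34552.

34552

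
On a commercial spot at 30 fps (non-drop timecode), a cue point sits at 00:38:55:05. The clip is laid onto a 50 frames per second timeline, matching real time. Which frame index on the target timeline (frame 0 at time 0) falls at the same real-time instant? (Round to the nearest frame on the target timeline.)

frame 116758

Source frame index: (0×3600 + 38×60 + 55) × 30 + 5 = 70055.
Real time: 70055 / (30) = 14011/6 s.
Target frame: (14011/6) × (50) = 350275/3 ≈ 116758.333 → 116758.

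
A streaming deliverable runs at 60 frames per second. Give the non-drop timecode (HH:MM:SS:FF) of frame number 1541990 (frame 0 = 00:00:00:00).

07:08:19:50

1541990 ÷ 60 = 25699 full seconds, remainder 50 frames.
25699 s = 7 h 8 min 19 s.
Timecode: 07:08:19:50.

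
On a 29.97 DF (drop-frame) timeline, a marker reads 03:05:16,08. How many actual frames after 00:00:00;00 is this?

333154

As if non-drop at 30 labels/s: (3 × 3600 + 5 × 60 + 16) × 30 + 8 = 333488.
Minute boundaries passed: 185; those not divisible by 10: 185 − 18 = 167; dropped labels = 2 × 167 = 334.
Actual frame index = 333488 − 334 = 333154.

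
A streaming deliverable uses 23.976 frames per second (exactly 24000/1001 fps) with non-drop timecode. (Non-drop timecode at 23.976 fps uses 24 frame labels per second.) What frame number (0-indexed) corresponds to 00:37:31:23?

Total seconds to the label: (0 × 3600 + 37 × 60 + 31) = 2251.
Frame index = 2251 × 24 + 23 = 54047.

frame 54047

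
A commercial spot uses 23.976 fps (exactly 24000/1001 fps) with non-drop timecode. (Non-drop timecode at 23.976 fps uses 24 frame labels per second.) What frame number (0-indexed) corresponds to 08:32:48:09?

Total seconds to the label: (8 × 3600 + 32 × 60 + 48) = 30768.
Frame index = 30768 × 24 + 9 = 738441.

frame 738441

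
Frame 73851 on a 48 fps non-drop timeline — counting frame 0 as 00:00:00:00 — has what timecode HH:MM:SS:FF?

73851 ÷ 48 = 1538 full seconds, remainder 27 frames.
1538 s = 0 h 25 min 38 s.
Timecode: 00:25:38:27.

00:25:38:27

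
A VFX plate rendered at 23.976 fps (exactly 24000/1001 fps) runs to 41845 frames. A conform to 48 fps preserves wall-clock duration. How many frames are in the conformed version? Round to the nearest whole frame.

83774 frames

Frames at target rate = 41845 × (48) / (24000/1001) = 8377369/100 ≈ 83773.690.
Nearest whole frame: 83774.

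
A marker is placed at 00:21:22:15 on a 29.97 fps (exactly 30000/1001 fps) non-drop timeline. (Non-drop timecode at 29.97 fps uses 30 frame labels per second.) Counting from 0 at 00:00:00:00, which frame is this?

Total seconds to the label: (0 × 3600 + 21 × 60 + 22) = 1282.
Frame index = 1282 × 30 + 15 = 38475.

38475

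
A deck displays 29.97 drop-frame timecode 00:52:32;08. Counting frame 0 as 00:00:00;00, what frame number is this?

As if non-drop at 30 labels/s: (0 × 3600 + 52 × 60 + 32) × 30 + 8 = 94568.
Minute boundaries passed: 52; those not divisible by 10: 52 − 5 = 47; dropped labels = 2 × 47 = 94.
Actual frame index = 94568 − 94 = 94474.

94474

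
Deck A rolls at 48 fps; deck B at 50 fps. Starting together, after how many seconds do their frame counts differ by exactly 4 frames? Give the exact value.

The gap grows by |50 − 48| = 2 frames per second.
Time for a 4-frame gap: 4 ÷ (2) = 2 s.

2 seconds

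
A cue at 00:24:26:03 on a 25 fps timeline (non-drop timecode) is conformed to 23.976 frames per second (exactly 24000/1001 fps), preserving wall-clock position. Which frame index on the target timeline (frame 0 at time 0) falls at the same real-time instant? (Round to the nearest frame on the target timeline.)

Source frame index: (0×3600 + 24×60 + 26) × 25 + 3 = 36653.
Real time: 36653 / (25) = 36653/25 s.
Target frame: (36653/25) × (24000/1001) = 35186880/1001 ≈ 35151.728 → 35152.

frame 35152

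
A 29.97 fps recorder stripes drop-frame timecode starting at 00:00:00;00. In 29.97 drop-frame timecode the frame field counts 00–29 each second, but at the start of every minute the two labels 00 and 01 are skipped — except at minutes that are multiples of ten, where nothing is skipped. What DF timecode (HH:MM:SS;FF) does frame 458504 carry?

04:14:58;22

Each 10-minute DF block holds 10 × 60 × 30 − 9 × 2 = 17982 frames. 458504 ÷ 17982 → 25 full blocks, remainder 8954.
Within the partial block the first minute is 1800 frames and each further minute 1798, so 4 further minute boundaries passed. Total skipped labels = 18 × 25 + 2 × 4 = 458.
Non-drop label index = 458504 + 458 = 458962; at 30 labels/s that is 04:14:58:22, i.e. DF 04:14:58;22.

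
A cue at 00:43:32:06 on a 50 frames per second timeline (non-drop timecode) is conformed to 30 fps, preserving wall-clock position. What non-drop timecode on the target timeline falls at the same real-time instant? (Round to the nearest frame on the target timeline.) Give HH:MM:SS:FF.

Source frame index: (0×3600 + 43×60 + 32) × 50 + 6 = 130606.
Real time: 130606 / (50) = 65303/25 s.
Target frame: (65303/25) × (30) = 391818/5 ≈ 78363.600 → 78364.
At 30 labels/s: frame 78364 → 00:43:32:04.

00:43:32:04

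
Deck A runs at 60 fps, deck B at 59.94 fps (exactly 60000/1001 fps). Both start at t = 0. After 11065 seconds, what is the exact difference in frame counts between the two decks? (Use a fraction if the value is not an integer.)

A emits 60 × 11065 = 663900 frames; B emits 60000/1001 × 11065 = 663900000/1001.
Difference = 663900/1001 frames (≈ 663.2368); B is behind A.

663900/1001 frames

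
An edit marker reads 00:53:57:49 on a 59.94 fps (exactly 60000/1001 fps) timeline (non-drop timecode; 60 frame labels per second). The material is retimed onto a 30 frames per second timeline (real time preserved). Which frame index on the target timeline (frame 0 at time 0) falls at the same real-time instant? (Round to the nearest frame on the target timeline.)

Source frame index: (0×3600 + 53×60 + 57) × 60 + 49 = 194269.
Real time: 194269 / (60000/1001) = 194463269/60000 s.
Target frame: (194463269/60000) × (30) = 194463269/2000 ≈ 97231.635 → 97232.

frame 97232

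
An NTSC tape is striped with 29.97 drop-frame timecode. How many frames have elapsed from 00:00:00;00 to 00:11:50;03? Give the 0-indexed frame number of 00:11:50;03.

As if non-drop at 30 labels/s: (0 × 3600 + 11 × 60 + 50) × 30 + 3 = 21303.
Minute boundaries passed: 11; those not divisible by 10: 11 − 1 = 10; dropped labels = 2 × 10 = 20.
Actual frame index = 21303 − 20 = 21283.

21283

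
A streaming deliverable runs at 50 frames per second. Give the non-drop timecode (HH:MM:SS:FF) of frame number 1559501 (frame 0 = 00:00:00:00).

1559501 ÷ 50 = 31190 full seconds, remainder 1 frame.
31190 s = 8 h 39 min 50 s.
Timecode: 08:39:50:01.

08:39:50:01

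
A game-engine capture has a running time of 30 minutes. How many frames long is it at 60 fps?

30 min = 1800 s.
Frames = 1800 × 60 = 108000.

108000 frames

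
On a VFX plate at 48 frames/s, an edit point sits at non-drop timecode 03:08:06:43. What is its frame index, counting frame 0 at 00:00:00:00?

Total seconds to the label: (3 × 3600 + 8 × 60 + 6) = 11286.
Frame index = 11286 × 48 + 43 = 541771.

541771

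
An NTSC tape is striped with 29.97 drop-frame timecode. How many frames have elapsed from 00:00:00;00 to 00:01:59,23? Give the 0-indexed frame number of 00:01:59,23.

Complete 10-minute blocks: 0, each 17982 frames → 0.
Remaining 1 whole minute in the current block: 1800 + 0 × 1798 = 1800 frames.
Within the current minute: 59 × 30 + 23 − 2 = 1791 (labels ;00/;01 skipped at this minute). Total = 0 + 1800 + 1791 = 3591.

3591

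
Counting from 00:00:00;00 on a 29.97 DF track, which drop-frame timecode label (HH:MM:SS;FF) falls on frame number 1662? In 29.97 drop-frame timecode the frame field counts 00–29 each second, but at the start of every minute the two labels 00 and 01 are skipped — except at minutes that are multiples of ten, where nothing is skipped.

Each 10-minute DF block holds 10 × 60 × 30 − 9 × 2 = 17982 frames. 1662 ÷ 17982 → 0 full blocks, remainder 1662.
Within the partial block the first minute is 1800 frames and each further minute 1798, so 0 further minute boundaries passed. Total skipped labels = 18 × 0 + 2 × 0 = 0.
Non-drop label index = 1662 + 0 = 1662; at 30 labels/s that is 00:00:55:12, i.e. DF 00:00:55;12.

00:00:55;12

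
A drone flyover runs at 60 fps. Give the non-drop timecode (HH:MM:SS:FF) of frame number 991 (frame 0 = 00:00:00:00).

00:00:16:31

991 ÷ 60 = 16 full seconds, remainder 31 frames.
16 s = 0 h 0 min 16 s.
Timecode: 00:00:16:31.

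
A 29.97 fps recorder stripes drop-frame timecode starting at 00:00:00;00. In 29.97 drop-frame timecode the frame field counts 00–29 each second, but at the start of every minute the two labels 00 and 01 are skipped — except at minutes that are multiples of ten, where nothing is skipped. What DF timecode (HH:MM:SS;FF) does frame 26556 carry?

00:14:46;02

Ten DF minutes hold 17982 frames, so frame 26556 lies in block 1 (frames 17982–35963) with 8574 frames into that block.
The block's first minute is 1800 frames and the rest 1798 each; 8574 frames reaches minute 4, so 1 × 18 + 4 × 2 = 26 labels have been skipped so far.
Adding those back, label number 26556 + 26 = 26582 at 30 labels/s is 886 s + 2 f = 0 h 14 min 46 s frame 2, i.e. 00:14:46;02.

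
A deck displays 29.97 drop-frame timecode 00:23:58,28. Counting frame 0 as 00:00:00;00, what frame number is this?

43126

As if non-drop at 30 labels/s: (0 × 3600 + 23 × 60 + 58) × 30 + 28 = 43168.
Minute boundaries passed: 23; those not divisible by 10: 23 − 2 = 21; dropped labels = 2 × 21 = 42.
Actual frame index = 43168 − 42 = 43126.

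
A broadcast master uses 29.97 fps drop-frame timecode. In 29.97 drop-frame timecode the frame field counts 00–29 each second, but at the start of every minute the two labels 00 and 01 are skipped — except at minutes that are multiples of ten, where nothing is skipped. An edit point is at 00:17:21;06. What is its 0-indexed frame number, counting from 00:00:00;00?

31204

Complete 10-minute blocks: 1, each 17982 frames → 17982.
Remaining 7 whole minutes in the current block: 1800 + 6 × 1798 = 12588 frames.
Within the current minute: 21 × 30 + 6 − 2 = 634 (labels ;00/;01 skipped at this minute). Total = 17982 + 12588 + 634 = 31204.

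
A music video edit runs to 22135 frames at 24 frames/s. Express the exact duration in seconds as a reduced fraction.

Running time = 22135 ÷ (24) = 22135 × 1/24 = 22135/24 s.

22135/24 seconds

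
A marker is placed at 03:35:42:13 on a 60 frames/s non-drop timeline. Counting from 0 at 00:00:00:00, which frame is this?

Total seconds to the label: (3 × 3600 + 35 × 60 + 42) = 12942.
Frame index = 12942 × 60 + 13 = 776533.

frame 776533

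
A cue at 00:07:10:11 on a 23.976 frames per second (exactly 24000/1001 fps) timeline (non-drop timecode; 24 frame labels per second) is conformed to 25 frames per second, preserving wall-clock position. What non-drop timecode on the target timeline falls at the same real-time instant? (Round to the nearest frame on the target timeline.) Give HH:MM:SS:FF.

Source frame index: (0×3600 + 7×60 + 10) × 24 + 11 = 10331.
Real time: 10331 / (24000/1001) = 10341331/24000 s.
Target frame: (10341331/24000) × (25) = 10341331/960 ≈ 10772.220 → 10772.
At 25 labels/s: frame 10772 → 00:07:10:22.

00:07:10:22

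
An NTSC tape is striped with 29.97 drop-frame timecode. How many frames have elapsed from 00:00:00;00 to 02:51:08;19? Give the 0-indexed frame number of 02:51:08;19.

307751

Complete 10-minute blocks: 17, each 17982 frames → 305694.
Remaining 1 whole minute in the current block: 1800 + 0 × 1798 = 1800 frames.
Within the current minute: 8 × 30 + 19 − 2 = 257 (labels ;00/;01 skipped at this minute). Total = 305694 + 1800 + 257 = 307751.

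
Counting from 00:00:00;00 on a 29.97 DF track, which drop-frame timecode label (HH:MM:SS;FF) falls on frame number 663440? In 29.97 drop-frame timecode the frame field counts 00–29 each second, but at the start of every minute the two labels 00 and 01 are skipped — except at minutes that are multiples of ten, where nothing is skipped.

06:08:56;24

Ten DF minutes hold 17982 frames, so frame 663440 lies in block 36 (frames 647352–665333) with 16088 frames into that block.
The block's first minute is 1800 frames and the rest 1798 each; 16088 frames reaches minute 8, so 36 × 18 + 8 × 2 = 664 labels have been skipped so far.
Adding those back, label number 663440 + 664 = 664104 at 30 labels/s is 22136 s + 24 f = 6 h 8 min 56 s frame 24, i.e. 06:08:56;24.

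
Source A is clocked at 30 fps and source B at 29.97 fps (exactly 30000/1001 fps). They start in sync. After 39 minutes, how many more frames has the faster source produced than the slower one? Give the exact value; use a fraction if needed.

5400/77 frames

39 min = 2340 s.
A emits 30 × 2340 = 70200 frames; B emits 30000/1001 × 2340 = 5400000/77.
Difference = 5400/77 frames (≈ 70.1299); B is behind A.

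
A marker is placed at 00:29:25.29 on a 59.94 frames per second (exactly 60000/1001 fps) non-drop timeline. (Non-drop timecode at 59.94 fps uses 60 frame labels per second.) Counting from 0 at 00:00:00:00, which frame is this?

105929

Total seconds to the label: (0 × 3600 + 29 × 60 + 25) = 1765.
Frame index = 1765 × 60 + 29 = 105929.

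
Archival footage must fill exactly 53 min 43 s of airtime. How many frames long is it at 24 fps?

53 min 43 s = 3223 s.
Frames = 3223 × 24 = 77352.

77352 frames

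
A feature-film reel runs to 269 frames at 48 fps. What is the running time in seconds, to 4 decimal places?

5.6042 seconds

Running time = 269 × 1/48 = 269/48 s ≈ 5.6042 s.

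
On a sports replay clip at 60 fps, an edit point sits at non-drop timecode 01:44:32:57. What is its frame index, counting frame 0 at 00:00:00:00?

376377

Total seconds to the label: (1 × 3600 + 44 × 60 + 32) = 6272.
Frame index = 6272 × 60 + 57 = 376377.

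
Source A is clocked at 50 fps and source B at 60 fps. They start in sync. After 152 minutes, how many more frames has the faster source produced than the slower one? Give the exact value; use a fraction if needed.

91200 frames

152 min = 9120 s.
A emits 50 × 9120 = 456000 frames; B emits 60 × 9120 = 547200.
Difference = 91200 frames; B is ahead of A.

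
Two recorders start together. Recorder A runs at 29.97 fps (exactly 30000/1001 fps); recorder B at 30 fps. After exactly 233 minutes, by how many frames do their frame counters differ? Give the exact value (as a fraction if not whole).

233 min = 13980 s.
A emits 30000/1001 × 13980 = 419400000/1001 frames; B emits 30 × 13980 = 419400.
Difference = 419400/1001 frames (≈ 418.9810); B is ahead of A.

419400/1001 frames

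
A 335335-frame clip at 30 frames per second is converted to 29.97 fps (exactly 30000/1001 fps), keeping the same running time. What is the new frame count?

Target frames = source frames × (target rate / source rate) = 335335 × (30000/1001)/(30) = 335335 × 1000/1001 = 335000.

335000 frames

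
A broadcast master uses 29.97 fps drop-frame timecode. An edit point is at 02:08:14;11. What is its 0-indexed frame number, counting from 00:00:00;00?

230599

As if non-drop at 30 labels/s: (2 × 3600 + 8 × 60 + 14) × 30 + 11 = 230831.
Minute boundaries passed: 128; those not divisible by 10: 128 − 12 = 116; dropped labels = 2 × 116 = 232.
Actual frame index = 230831 − 232 = 230599.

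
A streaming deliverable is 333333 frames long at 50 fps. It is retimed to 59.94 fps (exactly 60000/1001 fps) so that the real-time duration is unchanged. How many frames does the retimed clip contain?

Target frames = source frames × (target rate / source rate) = 333333 × (60000/1001)/(50) = 333333 × 1200/1001 = 399600.

399600 frames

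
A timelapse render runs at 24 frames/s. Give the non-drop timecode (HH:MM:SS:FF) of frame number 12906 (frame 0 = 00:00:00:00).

00:08:57:18

12906 ÷ 24 = 537 full seconds, remainder 18 frames.
537 s = 0 h 8 min 57 s.
Timecode: 00:08:57:18.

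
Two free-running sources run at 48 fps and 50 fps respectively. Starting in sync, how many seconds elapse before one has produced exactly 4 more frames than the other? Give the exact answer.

2 seconds

The gap grows by |50 − 48| = 2 frames per second.
Time for a 4-frame gap: 4 ÷ (2) = 2 s.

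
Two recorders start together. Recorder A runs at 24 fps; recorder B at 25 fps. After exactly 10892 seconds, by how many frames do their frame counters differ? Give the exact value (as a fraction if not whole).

A emits 24 × 10892 = 261408 frames; B emits 25 × 10892 = 272300.
Difference = 10892 frames; B is ahead of A.

10892 frames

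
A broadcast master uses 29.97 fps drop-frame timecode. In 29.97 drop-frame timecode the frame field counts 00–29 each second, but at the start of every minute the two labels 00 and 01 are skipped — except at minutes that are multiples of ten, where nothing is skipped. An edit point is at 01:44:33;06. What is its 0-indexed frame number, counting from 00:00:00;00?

Complete 10-minute blocks: 10, each 17982 frames → 179820.
Remaining 4 whole minutes in the current block: 1800 + 3 × 1798 = 7194 frames.
Within the current minute: 33 × 30 + 6 − 2 = 994 (labels ;00/;01 skipped at this minute). Total = 179820 + 7194 + 994 = 188008.

188008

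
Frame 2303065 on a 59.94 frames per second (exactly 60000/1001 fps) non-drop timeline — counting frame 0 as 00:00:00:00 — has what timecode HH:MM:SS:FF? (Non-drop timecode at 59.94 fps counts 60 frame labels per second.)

10:39:44:25

2303065 ÷ 60 = 38384 full seconds, remainder 25 frames.
38384 s = 10 h 39 min 44 s.
Timecode: 10:39:44:25.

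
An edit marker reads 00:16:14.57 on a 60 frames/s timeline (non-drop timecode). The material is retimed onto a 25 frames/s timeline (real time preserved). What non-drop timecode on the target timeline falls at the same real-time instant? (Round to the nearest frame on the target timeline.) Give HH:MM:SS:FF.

Source frame index: (0×3600 + 16×60 + 14) × 60 + 57 = 58497.
Real time: 58497 / (60) = 19499/20 s.
Target frame: (19499/20) × (25) = 97495/4 ≈ 24373.750 → 24374.
At 25 labels/s: frame 24374 → 00:16:14:24.

00:16:14:24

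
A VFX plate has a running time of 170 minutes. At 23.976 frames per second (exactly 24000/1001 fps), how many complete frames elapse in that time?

244555 frames

170 min = 10200 s.
Frames = 10200 × 24000/1001 = 244800000/1001 ≈ 244555.4446.
Complete frames: 244555.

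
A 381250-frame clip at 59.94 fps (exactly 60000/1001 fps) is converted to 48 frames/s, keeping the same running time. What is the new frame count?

Target frames = source frames × (target rate / source rate) = 381250 × (48)/(60000/1001) = 381250 × 1001/1250 = 305305.

305305 frames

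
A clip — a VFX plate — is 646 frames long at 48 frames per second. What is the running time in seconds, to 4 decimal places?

Running time = 646 × 1/48 = 323/24 s ≈ 13.4583 s.

13.4583 seconds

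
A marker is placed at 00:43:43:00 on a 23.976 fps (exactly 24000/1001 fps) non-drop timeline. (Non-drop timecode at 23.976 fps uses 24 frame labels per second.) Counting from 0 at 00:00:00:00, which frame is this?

62952

Total seconds to the label: (0 × 3600 + 43 × 60 + 43) = 2623.
Frame index = 2623 × 24 + 0 = 62952.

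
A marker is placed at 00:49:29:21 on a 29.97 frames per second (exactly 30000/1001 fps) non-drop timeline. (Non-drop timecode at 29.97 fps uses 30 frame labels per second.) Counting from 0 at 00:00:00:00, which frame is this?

Total seconds to the label: (0 × 3600 + 49 × 60 + 29) = 2969.
Frame index = 2969 × 30 + 21 = 89091.

frame 89091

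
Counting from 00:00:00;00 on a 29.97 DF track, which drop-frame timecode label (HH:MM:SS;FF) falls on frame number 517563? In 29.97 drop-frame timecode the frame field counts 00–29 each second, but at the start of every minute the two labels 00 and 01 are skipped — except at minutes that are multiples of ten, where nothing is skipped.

04:47:49;11

Ten DF minutes hold 17982 frames, so frame 517563 lies in block 28 (frames 503496–521477) with 14067 frames into that block.
The block's first minute is 1800 frames and the rest 1798 each; 14067 frames reaches minute 7, so 28 × 18 + 7 × 2 = 518 labels have been skipped so far.
Adding those back, label number 517563 + 518 = 518081 at 30 labels/s is 17269 s + 11 f = 4 h 47 min 49 s frame 11, i.e. 04:47:49;11.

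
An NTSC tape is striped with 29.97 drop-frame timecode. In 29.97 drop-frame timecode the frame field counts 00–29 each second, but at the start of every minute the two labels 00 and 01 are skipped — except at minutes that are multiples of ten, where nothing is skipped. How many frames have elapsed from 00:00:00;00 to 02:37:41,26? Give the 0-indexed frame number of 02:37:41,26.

As if non-drop at 30 labels/s: (2 × 3600 + 37 × 60 + 41) × 30 + 26 = 283856.
Minute boundaries passed: 157; those not divisible by 10: 157 − 15 = 142; dropped labels = 2 × 142 = 284.
Actual frame index = 283856 − 284 = 283572.

283572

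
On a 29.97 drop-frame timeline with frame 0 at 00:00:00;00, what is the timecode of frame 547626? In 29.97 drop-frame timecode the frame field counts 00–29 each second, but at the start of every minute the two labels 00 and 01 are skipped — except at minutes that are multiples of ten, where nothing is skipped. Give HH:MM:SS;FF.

05:04:32;14

Ten DF minutes hold 17982 frames, so frame 547626 lies in block 30 (frames 539460–557441) with 8166 frames into that block.
The block's first minute is 1800 frames and the rest 1798 each; 8166 frames reaches minute 4, so 30 × 18 + 4 × 2 = 548 labels have been skipped so far.
Adding those back, label number 547626 + 548 = 548174 at 30 labels/s is 18272 s + 14 f = 5 h 4 min 32 s frame 14, i.e. 05:04:32;14.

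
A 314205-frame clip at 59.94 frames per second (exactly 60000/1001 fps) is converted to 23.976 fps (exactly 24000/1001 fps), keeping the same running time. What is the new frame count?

125682 frames

Target frames = source frames × (target rate / source rate) = 314205 × (24000/1001)/(60000/1001) = 314205 × 2/5 = 125682.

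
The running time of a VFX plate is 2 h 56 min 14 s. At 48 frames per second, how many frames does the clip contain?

507552 frames

2 h 56 min 14 s = 10574 s.
Frames = 10574 × 48 = 507552.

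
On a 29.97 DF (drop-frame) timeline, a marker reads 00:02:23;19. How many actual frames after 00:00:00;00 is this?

As if non-drop at 30 labels/s: (0 × 3600 + 2 × 60 + 23) × 30 + 19 = 4309.
Minute boundaries passed: 2; those not divisible by 10: 2 − 0 = 2; dropped labels = 2 × 2 = 4.
Actual frame index = 4309 − 4 = 4305.

4305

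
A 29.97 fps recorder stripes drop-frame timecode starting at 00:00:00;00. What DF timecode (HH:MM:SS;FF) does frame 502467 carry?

Each 10-minute DF block holds 10 × 60 × 30 − 9 × 2 = 17982 frames. 502467 ÷ 17982 → 27 full blocks, remainder 16953.
Within the partial block the first minute is 1800 frames and each further minute 1798, so 9 further minute boundaries passed. Total skipped labels = 18 × 27 + 2 × 9 = 504.
Non-drop label index = 502467 + 504 = 502971; at 30 labels/s that is 04:39:25:21, i.e. DF 04:39:25;21.

04:39:25;21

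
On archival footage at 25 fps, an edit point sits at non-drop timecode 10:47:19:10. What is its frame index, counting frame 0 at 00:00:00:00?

970985

Total seconds to the label: (10 × 3600 + 47 × 60 + 19) = 38839.
Frame index = 38839 × 25 + 10 = 970985.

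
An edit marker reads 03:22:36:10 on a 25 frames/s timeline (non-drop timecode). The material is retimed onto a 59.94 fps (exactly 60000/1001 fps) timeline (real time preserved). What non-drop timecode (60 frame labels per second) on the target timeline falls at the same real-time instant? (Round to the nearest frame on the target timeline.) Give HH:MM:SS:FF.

03:22:24:15

Source frame index: (3×3600 + 22×60 + 36) × 25 + 10 = 303910.
Real time: 303910 / (25) = 60782/5 s.
Target frame: (60782/5) × (60000/1001) = 729384000/1001 ≈ 728655.345 → 728655.
At 60 labels/s: frame 728655 → 03:22:24:15.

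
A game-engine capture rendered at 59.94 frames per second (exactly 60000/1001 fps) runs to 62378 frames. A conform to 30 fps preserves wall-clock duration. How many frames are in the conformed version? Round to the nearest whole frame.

31220 frames

Frames at target rate = 62378 × (30) / (60000/1001) = 31220189/1000 ≈ 31220.189.
Nearest whole frame: 31220.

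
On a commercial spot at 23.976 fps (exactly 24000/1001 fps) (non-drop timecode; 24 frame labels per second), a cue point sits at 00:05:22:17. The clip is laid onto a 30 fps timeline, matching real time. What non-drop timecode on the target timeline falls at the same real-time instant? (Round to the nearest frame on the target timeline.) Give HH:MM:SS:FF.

00:05:23:01

Source frame index: (0×3600 + 5×60 + 22) × 24 + 17 = 7745.
Real time: 7745 / (24000/1001) = 1550549/4800 s.
Target frame: (1550549/4800) × (30) = 1550549/160 ≈ 9690.931 → 9691.
At 30 labels/s: frame 9691 → 00:05:23:01.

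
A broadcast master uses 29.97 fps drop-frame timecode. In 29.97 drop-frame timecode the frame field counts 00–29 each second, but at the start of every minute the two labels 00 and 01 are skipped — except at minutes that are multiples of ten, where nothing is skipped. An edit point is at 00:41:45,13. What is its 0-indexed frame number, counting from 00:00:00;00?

As if non-drop at 30 labels/s: (0 × 3600 + 41 × 60 + 45) × 30 + 13 = 75163.
Minute boundaries passed: 41; those not divisible by 10: 41 − 4 = 37; dropped labels = 2 × 37 = 74.
Actual frame index = 75163 − 74 = 75089.

75089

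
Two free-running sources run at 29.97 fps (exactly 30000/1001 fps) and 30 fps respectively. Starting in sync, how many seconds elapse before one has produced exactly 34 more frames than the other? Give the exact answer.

17017/15 seconds

The gap grows by |30 − 30000/1001| = 30/1001 frames per second.
Time for a 34-frame gap: 34 ÷ (30/1001) = 17017/15 s.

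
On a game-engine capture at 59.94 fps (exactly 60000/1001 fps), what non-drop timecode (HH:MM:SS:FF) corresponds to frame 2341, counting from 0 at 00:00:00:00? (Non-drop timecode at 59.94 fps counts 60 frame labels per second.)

00:00:39:01

2341 ÷ 60 = 39 full seconds, remainder 1 frame.
39 s = 0 h 0 min 39 s.
Timecode: 00:00:39:01.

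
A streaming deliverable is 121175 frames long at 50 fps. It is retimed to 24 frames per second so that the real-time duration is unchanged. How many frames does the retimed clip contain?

58164 frames

Target frames = source frames × (target rate / source rate) = 121175 × (24)/(50) = 121175 × 12/25 = 58164.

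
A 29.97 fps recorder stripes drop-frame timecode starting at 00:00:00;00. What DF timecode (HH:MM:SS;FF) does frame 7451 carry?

Ten DF minutes hold 17982 frames, so frame 7451 lies in block 0 (frames 0–17981) with 7451 frames into that block.
The block's first minute is 1800 frames and the rest 1798 each; 7451 frames reaches minute 4, so 0 × 18 + 4 × 2 = 8 labels have been skipped so far.
Adding those back, label number 7451 + 8 = 7459 at 30 labels/s is 248 s + 19 f = 0 h 4 min 8 s frame 19, i.e. 00:04:08;19.

00:04:08;19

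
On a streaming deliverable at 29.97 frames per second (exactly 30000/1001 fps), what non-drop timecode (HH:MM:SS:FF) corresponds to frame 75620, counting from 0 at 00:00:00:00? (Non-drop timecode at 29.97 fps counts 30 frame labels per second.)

00:42:00:20

75620 ÷ 30 = 2520 full seconds, remainder 20 frames.
2520 s = 0 h 42 min 0 s.
Timecode: 00:42:00:20.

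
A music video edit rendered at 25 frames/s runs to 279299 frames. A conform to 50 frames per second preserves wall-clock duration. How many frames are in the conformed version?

558598 frames

Target frames = source frames × (target rate / source rate) = 279299 × (50)/(25) = 279299 × 2 = 558598.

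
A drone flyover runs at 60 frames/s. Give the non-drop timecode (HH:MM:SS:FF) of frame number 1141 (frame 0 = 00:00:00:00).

00:00:19:01

1141 ÷ 60 = 19 full seconds, remainder 1 frame.
19 s = 0 h 0 min 19 s.
Timecode: 00:00:19:01.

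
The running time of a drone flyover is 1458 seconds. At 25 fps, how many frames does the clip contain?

36450 frames

Frames = 1458 × 25 = 36450.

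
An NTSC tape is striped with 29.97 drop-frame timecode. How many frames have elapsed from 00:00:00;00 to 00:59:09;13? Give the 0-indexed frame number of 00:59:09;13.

106375

As if non-drop at 30 labels/s: (0 × 3600 + 59 × 60 + 9) × 30 + 13 = 106483.
Minute boundaries passed: 59; those not divisible by 10: 59 − 5 = 54; dropped labels = 2 × 54 = 108.
Actual frame index = 106483 − 108 = 106375.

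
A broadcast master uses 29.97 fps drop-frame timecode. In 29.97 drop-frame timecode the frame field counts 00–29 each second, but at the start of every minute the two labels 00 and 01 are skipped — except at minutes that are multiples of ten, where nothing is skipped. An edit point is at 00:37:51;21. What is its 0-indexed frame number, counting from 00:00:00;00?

68083

As if non-drop at 30 labels/s: (0 × 3600 + 37 × 60 + 51) × 30 + 21 = 68151.
Minute boundaries passed: 37; those not divisible by 10: 37 − 3 = 34; dropped labels = 2 × 34 = 68.
Actual frame index = 68151 − 68 = 68083.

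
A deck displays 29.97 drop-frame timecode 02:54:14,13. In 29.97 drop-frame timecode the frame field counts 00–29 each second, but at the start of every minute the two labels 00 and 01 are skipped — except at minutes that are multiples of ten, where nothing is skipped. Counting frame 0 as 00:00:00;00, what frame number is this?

Complete 10-minute blocks: 17, each 17982 frames → 305694.
Remaining 4 whole minutes in the current block: 1800 + 3 × 1798 = 7194 frames.
Within the current minute: 14 × 30 + 13 − 2 = 431 (labels ;00/;01 skipped at this minute). Total = 305694 + 7194 + 431 = 313319.

313319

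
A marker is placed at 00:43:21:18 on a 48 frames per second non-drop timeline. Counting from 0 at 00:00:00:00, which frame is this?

124866

Total seconds to the label: (0 × 3600 + 43 × 60 + 21) = 2601.
Frame index = 2601 × 48 + 18 = 124866.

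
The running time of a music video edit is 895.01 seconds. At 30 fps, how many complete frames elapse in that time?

Frames = 895.01 × 30 = 268503/10 ≈ 26850.3000.
Complete frames: 26850.

26850 frames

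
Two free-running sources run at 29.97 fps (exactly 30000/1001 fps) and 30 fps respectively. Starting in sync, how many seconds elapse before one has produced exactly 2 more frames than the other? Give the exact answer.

The gap grows by |30 − 30000/1001| = 30/1001 frames per second.
Time for a 2-frame gap: 2 ÷ (30/1001) = 1001/15 s.

1001/15 seconds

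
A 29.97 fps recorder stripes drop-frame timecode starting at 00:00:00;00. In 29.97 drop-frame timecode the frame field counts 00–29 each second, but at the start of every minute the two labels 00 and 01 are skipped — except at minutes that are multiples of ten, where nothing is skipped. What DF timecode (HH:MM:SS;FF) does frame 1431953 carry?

Ten DF minutes hold 17982 frames, so frame 1431953 lies in block 79 (frames 1420578–1438559) with 11375 frames into that block.
The block's first minute is 1800 frames and the rest 1798 each; 11375 frames reaches minute 6, so 79 × 18 + 6 × 2 = 1434 labels have been skipped so far.
Adding those back, label number 1431953 + 1434 = 1433387 at 30 labels/s is 47779 s + 17 f = 13 h 16 min 19 s frame 17, i.e. 13:16:19;17.

13:16:19;17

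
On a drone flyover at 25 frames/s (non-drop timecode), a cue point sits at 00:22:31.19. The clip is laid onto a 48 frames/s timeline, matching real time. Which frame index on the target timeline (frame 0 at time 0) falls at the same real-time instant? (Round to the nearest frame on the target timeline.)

frame 64884

Source frame index: (0×3600 + 22×60 + 31) × 25 + 19 = 33794.
Real time: 33794 / (25) = 33794/25 s.
Target frame: (33794/25) × (48) = 1622112/25 ≈ 64884.480 → 64884.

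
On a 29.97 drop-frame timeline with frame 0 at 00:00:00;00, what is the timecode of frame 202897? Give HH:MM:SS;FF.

01:52:49;29

Ten DF minutes hold 17982 frames, so frame 202897 lies in block 11 (frames 197802–215783) with 5095 frames into that block.
The block's first minute is 1800 frames and the rest 1798 each; 5095 frames reaches minute 2, so 11 × 18 + 2 × 2 = 202 labels have been skipped so far.
Adding those back, label number 202897 + 202 = 203099 at 30 labels/s is 6769 s + 29 f = 1 h 52 min 49 s frame 29, i.e. 01:52:49;29.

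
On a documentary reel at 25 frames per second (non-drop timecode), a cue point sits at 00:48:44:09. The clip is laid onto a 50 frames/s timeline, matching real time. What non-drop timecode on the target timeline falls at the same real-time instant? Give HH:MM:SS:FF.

Source frame index: (0×3600 + 48×60 + 44) × 25 + 9 = 73109.
Real time: 73109 / (25) = 73109/25 s.
Target frame: (73109/25) × (50) = 146218.
At 50 labels/s: frame 146218 → 00:48:44:18.

00:48:44:18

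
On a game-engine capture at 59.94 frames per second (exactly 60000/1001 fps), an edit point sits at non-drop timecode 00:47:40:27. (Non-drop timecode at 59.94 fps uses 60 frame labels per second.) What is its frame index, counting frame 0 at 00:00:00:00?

Total seconds to the label: (0 × 3600 + 47 × 60 + 40) = 2860.
Frame index = 2860 × 60 + 27 = 171627.

171627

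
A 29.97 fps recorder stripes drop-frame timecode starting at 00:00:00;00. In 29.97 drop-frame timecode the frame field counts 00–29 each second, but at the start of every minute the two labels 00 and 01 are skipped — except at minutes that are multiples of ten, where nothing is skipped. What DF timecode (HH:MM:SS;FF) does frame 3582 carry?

00:01:59;14

Each 10-minute DF block holds 10 × 60 × 30 − 9 × 2 = 17982 frames. 3582 ÷ 17982 → 0 full blocks, remainder 3582.
Within the partial block the first minute is 1800 frames and each further minute 1798, so 1 further minute boundary passed. Total skipped labels = 18 × 0 + 2 × 1 = 2.
Non-drop label index = 3582 + 2 = 3584; at 30 labels/s that is 00:01:59:14, i.e. DF 00:01:59;14.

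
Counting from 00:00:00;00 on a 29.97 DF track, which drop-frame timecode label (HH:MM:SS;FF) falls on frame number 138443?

01:16:59;11

Each 10-minute DF block holds 10 × 60 × 30 − 9 × 2 = 17982 frames. 138443 ÷ 17982 → 7 full blocks, remainder 12569.
Within the partial block the first minute is 1800 frames and each further minute 1798, so 6 further minute boundaries passed. Total skipped labels = 18 × 7 + 2 × 6 = 138.
Non-drop label index = 138443 + 138 = 138581; at 30 labels/s that is 01:16:59:11, i.e. DF 01:16:59;11.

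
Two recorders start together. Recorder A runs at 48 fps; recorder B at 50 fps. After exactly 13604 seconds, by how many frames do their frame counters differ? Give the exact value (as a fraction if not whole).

A emits 48 × 13604 = 652992 frames; B emits 50 × 13604 = 680200.
Difference = 27208 frames; B is ahead of A.

27208 frames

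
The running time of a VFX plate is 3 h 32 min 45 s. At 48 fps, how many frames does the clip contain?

3 h 32 min 45 s = 12765 s.
Frames = 12765 × 48 = 612720.

612720 frames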